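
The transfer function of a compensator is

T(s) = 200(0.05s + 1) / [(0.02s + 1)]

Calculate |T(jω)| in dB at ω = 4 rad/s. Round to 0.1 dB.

46.2 dB

At ω = 4 rad/s:
zero (1 + j4·0.05) = 1 + j0.2 → |·| ≈ 1.0198, ∠ ≈ 11.31°
pole (1 + j4·0.02) = 1 + j0.08 → |·| ≈ 1.0032, ∠ ≈ 4.57°
|T| = 200 · 1.0198 / (1.0032) ≈ 203.31
Gain = 20 log₁₀(203.31) ≈ 46.16 dB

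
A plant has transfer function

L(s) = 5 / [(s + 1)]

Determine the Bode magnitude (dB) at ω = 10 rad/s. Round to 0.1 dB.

-6.1 dB

At ω = 10 rad/s:
pole (1 + j10·1) = 1 + j10 → |·| ≈ 10.05, ∠ ≈ 84.29°
|L| = 5 · 1 / (10.05) ≈ 0.49751
Gain = 20 log₁₀(0.49751) ≈ -6.06 dB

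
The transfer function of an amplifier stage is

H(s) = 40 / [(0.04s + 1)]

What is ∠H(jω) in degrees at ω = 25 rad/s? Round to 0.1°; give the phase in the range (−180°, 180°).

At ω = 25 rad/s:
pole (1 + j25·0.04) = 1 + j1 → |·| ≈ 1.4142, ∠ ≈ 45.00°
∠H = (0°) − (45.00°) = -45.00°

-45.0°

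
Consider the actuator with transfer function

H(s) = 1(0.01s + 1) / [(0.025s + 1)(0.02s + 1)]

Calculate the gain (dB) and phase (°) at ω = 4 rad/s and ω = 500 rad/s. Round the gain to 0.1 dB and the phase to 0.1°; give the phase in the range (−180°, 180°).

At ω = 4 rad/s:
zero (1 + j4·0.01) = 1 + j0.04 → |·| ≈ 1.0008, ∠ ≈ 2.29°
pole (1 + j4·0.025) = 1 + j0.1 → |·| ≈ 1.005, ∠ ≈ 5.71°
pole (1 + j4·0.02) = 1 + j0.08 → |·| ≈ 1.0032, ∠ ≈ 4.57°
|H| = 1 · 1.0008 / (1.005 · 1.0032) ≈ 0.99264
Gain = 20 log₁₀(0.99264) ≈ -0.06 dB
∠H = (2.29°) − (5.71° + 4.57°) = -7.99°

At ω = 500 rad/s:
zero (1 + j500·0.01) = 1 + j5 → |·| ≈ 5.099, ∠ ≈ 78.69°
pole (1 + j500·0.025) = 1 + j12.5 → |·| ≈ 12.54, ∠ ≈ 85.43°
pole (1 + j500·0.02) = 1 + j10 → |·| ≈ 10.05, ∠ ≈ 84.29°
|H| = 1 · 5.099 / (12.54 · 10.05) ≈ 0.04046
Gain = 20 log₁₀(0.04046) ≈ -27.86 dB
∠H = (78.69°) − (85.43° + 84.29°) = -91.03°

ω = 4: -0.1 dB, -8.0°; ω = 500: -27.9 dB, -91.0°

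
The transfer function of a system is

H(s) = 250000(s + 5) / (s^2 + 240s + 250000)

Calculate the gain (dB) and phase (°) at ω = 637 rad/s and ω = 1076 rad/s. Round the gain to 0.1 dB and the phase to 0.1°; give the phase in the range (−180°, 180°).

ω = 637: 57.3 dB, -46.0°; ω = 1076: 49.1 dB, -74.4°

At s = jω = j637:
zero (s+5): 5 + j637 → |·| = √(5²+637²) = √405794 ≈ 637.02, ∠ = arctan(637/5) ≈ 89.55°
quadratic: (j637)² + 240·j637 + 250000 = -155769 + j152880 → |·| ≈ 2.1826e+05, ∠ ≈ 135.54°
|H| = 250000 · 637.02 / 2.1826e+05 ≈ 729.66
Gain = 20 log₁₀(729.66) ≈ 57.26 dB
∠H = 89.55° − 135.54° = -45.99°

At s = jω = j1076:
zero (s+5): 5 + j1076 → |·| = √(5²+1076²) = √1157801 ≈ 1076, ∠ = arctan(1076/5) ≈ 89.73°
quadratic: (j1076)² + 240·j1076 + 250000 = -907776 + j258240 → |·| ≈ 9.4379e+05, ∠ ≈ 164.12°
|H| = 250000 · 1076 / 9.4379e+05 ≈ 285.02
Gain = 20 log₁₀(285.02) ≈ 49.10 dB
∠H = 89.73° − 164.12° = -74.39°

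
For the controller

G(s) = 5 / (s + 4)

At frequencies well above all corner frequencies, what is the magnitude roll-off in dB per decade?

-20 dB/decade

Each pole contributes −20 dB/decade at high frequency; each zero contributes +20 dB/decade.
Net: 0 zero(s) − 1 pole(s) → -20 dB/decade.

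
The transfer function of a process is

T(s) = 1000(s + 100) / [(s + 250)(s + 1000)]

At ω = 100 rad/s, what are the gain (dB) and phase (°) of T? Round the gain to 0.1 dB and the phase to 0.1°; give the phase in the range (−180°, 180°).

At s = jω = j100:
zero (s+100): 100 + j100 → |·| = √(100²+100²) = √20000 ≈ 141.42, ∠ = arctan(100/100) ≈ 45.00°
pole (s+250): 250 + j100 → |·| = √(250²+100²) = √72500 ≈ 269.26, ∠ = arctan(100/250) ≈ 21.80°
pole (s+1000): 1000 + j100 → |·| = √(1000²+100²) = √1010000 ≈ 1005, ∠ = arctan(100/1000) ≈ 5.71°
|T| = 1000 · 141.42 / 2.7061e+05 ≈ 0.5226
Gain = 20 log₁₀(0.5226) ≈ -5.64 dB
∠T = 45.00° − 27.51° = 17.49°

-5.6 dB, 17.5°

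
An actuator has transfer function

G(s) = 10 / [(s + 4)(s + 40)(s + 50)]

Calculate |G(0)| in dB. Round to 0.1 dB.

-58.1 dB

G(0) = 10 / (4·40·50) = 0.00125
20 log₁₀(0.00125) ≈ -58.06 dB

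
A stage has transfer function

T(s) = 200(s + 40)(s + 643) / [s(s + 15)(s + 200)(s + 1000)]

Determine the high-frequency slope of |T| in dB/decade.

Each pole contributes −20 dB/decade at high frequency; each zero contributes +20 dB/decade.
Net: 2 zero(s) − 4 pole(s) → -40 dB/decade.

-40 dB/decade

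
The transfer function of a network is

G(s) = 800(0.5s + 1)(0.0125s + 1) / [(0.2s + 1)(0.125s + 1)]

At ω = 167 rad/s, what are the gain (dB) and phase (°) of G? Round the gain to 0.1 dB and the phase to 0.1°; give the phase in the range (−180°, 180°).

At ω = 167 rad/s:
zero (1 + j167·0.5) = 1 + j83.5 → |·| ≈ 83.506, ∠ ≈ 89.31°
zero (1 + j167·0.0125) = 1 + j2.0875 → |·| ≈ 2.3147, ∠ ≈ 64.40°
pole (1 + j167·0.2) = 1 + j33.4 → |·| ≈ 33.415, ∠ ≈ 88.29°
pole (1 + j167·0.125) = 1 + j20.875 → |·| ≈ 20.899, ∠ ≈ 87.26°
|G| = 800 · 83.506 · 2.3147 / (33.415 · 20.899) ≈ 221.43
Gain = 20 log₁₀(221.43) ≈ 46.90 dB
∠G = (89.31° + 64.40°) − (88.29° + 87.26°) = -21.84°

46.9 dB, -21.8°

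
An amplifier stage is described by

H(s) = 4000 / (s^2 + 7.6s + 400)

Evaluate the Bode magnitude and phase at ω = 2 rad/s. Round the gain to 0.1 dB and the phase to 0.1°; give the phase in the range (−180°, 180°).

20.1 dB, -2.2°

At s = jω = j2:
quadratic: (j2)² + 7.6·j2 + 400 = 396 + j15.2 → |·| ≈ 396.29, ∠ ≈ 2.20°
|H| = 4000 / 396.29 ≈ 10.094
Gain = 20 log₁₀(10.094) ≈ 20.08 dB
∠H = 0.00° − 2.20° = -2.20°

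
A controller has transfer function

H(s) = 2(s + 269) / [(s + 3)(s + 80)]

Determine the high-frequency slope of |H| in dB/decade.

Each pole contributes −20 dB/decade at high frequency; each zero contributes +20 dB/decade.
Net: 1 zero(s) − 2 pole(s) → -20 dB/decade.

-20 dB/decade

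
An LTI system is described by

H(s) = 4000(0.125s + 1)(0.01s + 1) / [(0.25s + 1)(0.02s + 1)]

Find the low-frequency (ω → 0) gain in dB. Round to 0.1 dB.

H(0) = 4000 · 1 / 1 = 4000
20 log₁₀(4000) ≈ 72.04 dB

72.0 dB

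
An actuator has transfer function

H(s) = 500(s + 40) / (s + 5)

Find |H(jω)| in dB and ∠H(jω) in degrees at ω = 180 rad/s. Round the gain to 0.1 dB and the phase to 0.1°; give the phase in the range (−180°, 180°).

54.2 dB, -10.9°

At s = jω = j180:
zero (s+40): 40 + j180 → |·| = √(40²+180²) = √34000 ≈ 184.39, ∠ = arctan(180/40) ≈ 77.47°
pole (s+5): 5 + j180 → |·| = √(5²+180²) = √32425 ≈ 180.07, ∠ = arctan(180/5) ≈ 88.41°
|H| = 500 · 184.39 / 180.07 ≈ 512
Gain = 20 log₁₀(512) ≈ 54.19 dB
∠H = 77.47° − 88.41° = -10.94°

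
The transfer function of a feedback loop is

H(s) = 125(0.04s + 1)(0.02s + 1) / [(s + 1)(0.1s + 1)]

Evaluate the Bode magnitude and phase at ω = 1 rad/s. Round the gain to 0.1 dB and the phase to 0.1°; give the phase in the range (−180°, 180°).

At ω = 1 rad/s:
zero (1 + j1·0.04) = 1 + j0.04 → |·| ≈ 1.0008, ∠ ≈ 2.29°
zero (1 + j1·0.02) = 1 + j0.02 → |·| ≈ 1.0002, ∠ ≈ 1.15°
pole (1 + j1·1) = 1 + j1 → |·| ≈ 1.4142, ∠ ≈ 45.00°
pole (1 + j1·0.1) = 1 + j0.1 → |·| ≈ 1.005, ∠ ≈ 5.71°
|H| = 125 · 1.0008 · 1.0002 / (1.4142 · 1.005) ≈ 88.037
Gain = 20 log₁₀(88.037) ≈ 38.89 dB
∠H = (2.29° + 1.15°) − (45.00° + 5.71°) = -47.27°

38.9 dB, -47.3°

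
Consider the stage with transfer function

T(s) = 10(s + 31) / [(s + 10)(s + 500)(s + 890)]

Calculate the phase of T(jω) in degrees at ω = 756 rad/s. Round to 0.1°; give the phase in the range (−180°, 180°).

At s = jω = j756:
zero (s+31): 31 + j756 → |·| = √(31²+756²) = √572497 ≈ 756.64, ∠ = arctan(756/31) ≈ 87.65°
pole (s+10): 10 + j756 → |·| = √(10²+756²) = √571636 ≈ 756.07, ∠ = arctan(756/10) ≈ 89.24°
pole (s+500): 500 + j756 → |·| = √(500²+756²) = √821536 ≈ 906.39, ∠ = arctan(756/500) ≈ 56.52°
pole (s+890): 890 + j756 → |·| = √(890²+756²) = √1363636 ≈ 1167.7, ∠ = arctan(756/890) ≈ 40.35°
∠T = 87.65° − 186.11° = -98.46°

-98.5°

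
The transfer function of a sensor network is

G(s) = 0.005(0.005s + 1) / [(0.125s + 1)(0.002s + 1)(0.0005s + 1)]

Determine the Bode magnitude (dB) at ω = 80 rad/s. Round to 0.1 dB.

-65.5 dB

At ω = 80 rad/s:
zero (1 + j80·0.005) = 1 + j0.4 → |·| ≈ 1.077, ∠ ≈ 21.80°
pole (1 + j80·0.125) = 1 + j10 → |·| ≈ 10.05, ∠ ≈ 84.29°
pole (1 + j80·0.002) = 1 + j0.16 → |·| ≈ 1.0127, ∠ ≈ 9.09°
pole (1 + j80·0.0005) = 1 + j0.04 → |·| ≈ 1.0008, ∠ ≈ 2.29°
|G| = 0.005 · 1.077 / (10.05 · 1.0127 · 1.0008) ≈ 0.00052868
Gain = 20 log₁₀(0.00052868) ≈ -65.54 dB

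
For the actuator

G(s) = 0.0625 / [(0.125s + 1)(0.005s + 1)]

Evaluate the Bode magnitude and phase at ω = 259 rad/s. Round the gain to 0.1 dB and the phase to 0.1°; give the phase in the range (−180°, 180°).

At ω = 259 rad/s:
pole (1 + j259·0.125) = 1 + j32.375 → |·| ≈ 32.39, ∠ ≈ 88.23°
pole (1 + j259·0.005) = 1 + j1.295 → |·| ≈ 1.6362, ∠ ≈ 52.32°
|G| = 0.0625 · 1 / (32.39 · 1.6362) ≈ 0.0011793
Gain = 20 log₁₀(0.0011793) ≈ -58.57 dB
∠G = (0°) − (88.23° + 52.32°) = -140.55°

-58.6 dB, -140.6°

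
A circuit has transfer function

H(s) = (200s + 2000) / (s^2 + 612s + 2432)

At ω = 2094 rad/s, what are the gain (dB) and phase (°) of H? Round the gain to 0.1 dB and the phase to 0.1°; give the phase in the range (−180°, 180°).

-20.8 dB, -74.0°

Substitute s = j2094:
Numerator: 200(j2094) + 2000 = 2000 + j418800
Denominator: (j2094)^2 + 612(j2094) + 2432 = -4382404 + j1281528
|N| = √(2000² + 418800²) ≈ 4.188e+05, ∠N ≈ 89.73°
|D| = √(4382404² + 1281528²) ≈ 4.5659e+06, ∠D ≈ 163.70°
|H| = 4.188e+05 / 4.5659e+06 ≈ 0.091723
Gain = 20 log₁₀(0.091723) ≈ -20.75 dB
∠H = 89.73° − 163.70° = -73.97°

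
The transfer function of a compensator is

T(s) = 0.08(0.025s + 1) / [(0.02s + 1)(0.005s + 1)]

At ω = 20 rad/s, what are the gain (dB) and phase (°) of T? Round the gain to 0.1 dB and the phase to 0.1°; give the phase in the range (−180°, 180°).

-21.7 dB, -0.9°

At ω = 20 rad/s:
zero (1 + j20·0.025) = 1 + j0.5 → |·| ≈ 1.118, ∠ ≈ 26.57°
pole (1 + j20·0.02) = 1 + j0.4 → |·| ≈ 1.077, ∠ ≈ 21.80°
pole (1 + j20·0.005) = 1 + j0.1 → |·| ≈ 1.005, ∠ ≈ 5.71°
|T| = 0.08 · 1.118 / (1.077 · 1.005) ≈ 0.082632
Gain = 20 log₁₀(0.082632) ≈ -21.66 dB
∠T = (26.57°) − (21.80° + 5.71°) = -0.94°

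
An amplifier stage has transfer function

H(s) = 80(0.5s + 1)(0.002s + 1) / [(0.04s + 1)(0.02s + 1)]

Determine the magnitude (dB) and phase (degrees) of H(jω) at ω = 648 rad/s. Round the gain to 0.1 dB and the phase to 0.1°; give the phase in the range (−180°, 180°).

42.0 dB, -31.2°

At ω = 648 rad/s:
zero (1 + j648·0.5) = 1 + j324 → |·| ≈ 324, ∠ ≈ 89.82°
zero (1 + j648·0.002) = 1 + j1.296 → |·| ≈ 1.637, ∠ ≈ 52.35°
pole (1 + j648·0.04) = 1 + j25.92 → |·| ≈ 25.939, ∠ ≈ 87.79°
pole (1 + j648·0.02) = 1 + j12.96 → |·| ≈ 12.999, ∠ ≈ 85.59°
|H| = 80 · 324 · 1.637 / (25.939 · 12.999) ≈ 125.84
Gain = 20 log₁₀(125.84) ≈ 42.00 dB
∠H = (89.82° + 52.35°) − (87.79° + 85.59°) = -31.21°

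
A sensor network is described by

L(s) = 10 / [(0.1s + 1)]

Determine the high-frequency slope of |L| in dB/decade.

Each pole contributes −20 dB/decade at high frequency; each zero contributes +20 dB/decade.
Net: 0 zero(s) − 1 pole(s) → -20 dB/decade.

-20 dB/decade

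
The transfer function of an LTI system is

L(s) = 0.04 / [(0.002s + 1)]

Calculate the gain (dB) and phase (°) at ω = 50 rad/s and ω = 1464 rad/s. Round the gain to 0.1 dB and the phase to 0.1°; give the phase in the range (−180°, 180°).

At ω = 50 rad/s:
pole (1 + j50·0.002) = 1 + j0.1 → |·| ≈ 1.005, ∠ ≈ 5.71°
|L| = 0.04 · 1 / (1.005) ≈ 0.039801
Gain = 20 log₁₀(0.039801) ≈ -28.00 dB
∠L = (0°) − (5.71°) = -5.71°

At ω = 1464 rad/s:
pole (1 + j1464·0.002) = 1 + j2.928 → |·| ≈ 3.0941, ∠ ≈ 71.14°
|L| = 0.04 · 1 / (3.0941) ≈ 0.012928
Gain = 20 log₁₀(0.012928) ≈ -37.77 dB
∠L = (0°) − (71.14°) = -71.14°

ω = 50: -28.0 dB, -5.7°; ω = 1464: -37.8 dB, -71.1°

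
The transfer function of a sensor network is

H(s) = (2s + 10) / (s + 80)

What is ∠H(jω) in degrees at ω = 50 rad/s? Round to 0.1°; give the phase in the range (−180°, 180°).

Substitute s = j50:
Numerator: 2(j50) + 10 = 10 + j100
Denominator: (j50) + 80 = 80 + j50
|N| = √(10² + 100²) ≈ 100.5, ∠N ≈ 84.29°
|D| = √(80² + 50²) ≈ 94.34, ∠D ≈ 32.01°
∠H = 84.29° − 32.01° = 52.28°

52.3°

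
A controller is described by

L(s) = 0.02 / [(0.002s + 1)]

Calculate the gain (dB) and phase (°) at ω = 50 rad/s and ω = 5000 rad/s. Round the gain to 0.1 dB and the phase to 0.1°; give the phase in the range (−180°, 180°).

At ω = 50 rad/s:
pole (1 + j50·0.002) = 1 + j0.1 → |·| ≈ 1.005, ∠ ≈ 5.71°
|L| = 0.02 · 1 / (1.005) ≈ 0.0199
Gain = 20 log₁₀(0.0199) ≈ -34.02 dB
∠L = (0°) − (5.71°) = -5.71°

At ω = 5000 rad/s:
pole (1 + j5000·0.002) = 1 + j10 → |·| ≈ 10.05, ∠ ≈ 84.29°
|L| = 0.02 · 1 / (10.05) ≈ 0.00199
Gain = 20 log₁₀(0.00199) ≈ -54.02 dB
∠L = (0°) − (84.29°) = -84.29°

ω = 50: -34.0 dB, -5.7°; ω = 5000: -54.0 dB, -84.3°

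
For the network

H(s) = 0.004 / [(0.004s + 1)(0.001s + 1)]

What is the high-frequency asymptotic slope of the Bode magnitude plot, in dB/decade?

Each pole contributes −20 dB/decade at high frequency; each zero contributes +20 dB/decade.
Net: 0 zero(s) − 2 pole(s) → -40 dB/decade.

-40 dB/decade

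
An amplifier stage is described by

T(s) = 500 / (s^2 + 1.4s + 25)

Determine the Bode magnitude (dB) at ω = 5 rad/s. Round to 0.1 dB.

At s = jω = j5:
quadratic: (j5)² + 1.4·j5 + 25 = 0 + j7 → |·| ≈ 7, ∠ ≈ 90.00°
|T| = 500 / 7 ≈ 71.429
Gain = 20 log₁₀(71.429) ≈ 37.08 dB

37.1 dB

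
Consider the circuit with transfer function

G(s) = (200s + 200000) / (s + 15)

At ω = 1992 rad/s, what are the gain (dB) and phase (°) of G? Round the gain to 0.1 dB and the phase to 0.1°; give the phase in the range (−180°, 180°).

47.0 dB, -26.2°

Substitute s = j1992:
Numerator: 200(j1992) + 200000 = 200000 + j398400
Denominator: (j1992) + 15 = 15 + j1992
|N| = √(200000² + 398400²) ≈ 4.4578e+05, ∠N ≈ 63.34°
|D| = √(15² + 1992²) ≈ 1992.1, ∠D ≈ 89.57°
|G| = 4.4578e+05 / 1992.1 ≈ 223.77
Gain = 20 log₁₀(223.77) ≈ 47.00 dB
∠G = 63.34° − 89.57° = -26.23°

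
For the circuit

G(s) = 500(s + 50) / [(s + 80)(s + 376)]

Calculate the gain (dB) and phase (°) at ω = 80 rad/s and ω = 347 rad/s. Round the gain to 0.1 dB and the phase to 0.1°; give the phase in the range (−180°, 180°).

ω = 80: 0.7 dB, 1.0°; ω = 347: -0.3 dB, -37.9°

At s = jω = j80:
zero (s+50): 50 + j80 → |·| = √(50²+80²) = √8900 ≈ 94.34, ∠ = arctan(80/50) ≈ 57.99°
pole (s+80): 80 + j80 → |·| = √(80²+80²) = √12800 ≈ 113.14, ∠ = arctan(80/80) ≈ 45.00°
pole (s+376): 376 + j80 → |·| = √(376²+80²) = √147776 ≈ 384.42, ∠ = arctan(80/376) ≈ 12.01°
|G| = 500 · 94.34 / 43493 ≈ 1.0845
Gain = 20 log₁₀(1.0845) ≈ 0.70 dB
∠G = 57.99° − 57.01° = 0.98°

At s = jω = j347:
zero (s+50): 50 + j347 → |·| = √(50²+347²) = √122909 ≈ 350.58, ∠ = arctan(347/50) ≈ 81.80°
pole (s+80): 80 + j347 → |·| = √(80²+347²) = √126809 ≈ 356.1, ∠ = arctan(347/80) ≈ 77.02°
pole (s+376): 376 + j347 → |·| = √(376²+347²) = √261785 ≈ 511.65, ∠ = arctan(347/376) ≈ 42.70°
|G| = 500 · 350.58 / 1.822e+05 ≈ 0.96207
Gain = 20 log₁₀(0.96207) ≈ -0.34 dB
∠G = 81.80° − 119.72° = -37.92°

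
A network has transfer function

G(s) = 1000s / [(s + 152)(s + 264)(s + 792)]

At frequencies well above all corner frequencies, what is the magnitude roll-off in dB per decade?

-40 dB/decade

Each pole contributes −20 dB/decade at high frequency; each zero contributes +20 dB/decade.
Net: 1 zero(s) − 3 pole(s) → -40 dB/decade.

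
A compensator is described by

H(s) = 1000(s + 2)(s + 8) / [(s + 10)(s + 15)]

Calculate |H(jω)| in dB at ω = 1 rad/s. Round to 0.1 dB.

41.5 dB

At s = jω = j1:
zero (s+2): 2 + j1 → |·| = √(2²+1²) = √5 ≈ 2.2361, ∠ = arctan(1/2) ≈ 26.57°
zero (s+8): 8 + j1 → |·| = √(8²+1²) = √65 ≈ 8.0623, ∠ = arctan(1/8) ≈ 7.13°
pole (s+10): 10 + j1 → |·| = √(10²+1²) = √101 ≈ 10.05, ∠ = arctan(1/10) ≈ 5.71°
pole (s+15): 15 + j1 → |·| = √(15²+1²) = √226 ≈ 15.033, ∠ = arctan(1/15) ≈ 3.81°
|H| = 1000 · 18.028 / 151.08 ≈ 119.33
Gain = 20 log₁₀(119.33) ≈ 41.53 dB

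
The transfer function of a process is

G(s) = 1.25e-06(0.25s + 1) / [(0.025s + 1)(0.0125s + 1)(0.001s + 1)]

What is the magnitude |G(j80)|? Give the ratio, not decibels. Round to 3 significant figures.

7.89e-06

At ω = 80 rad/s:
zero (1 + j80·0.25) = 1 + j20 → |·| ≈ 20.025, ∠ ≈ 87.14°
pole (1 + j80·0.025) = 1 + j2 → |·| ≈ 2.2361, ∠ ≈ 63.43°
pole (1 + j80·0.0125) = 1 + j1 → |·| ≈ 1.4142, ∠ ≈ 45.00°
pole (1 + j80·0.001) = 1 + j0.08 → |·| ≈ 1.0032, ∠ ≈ 4.57°
|G| = 1.25e-06 · 20.025 / (2.2361 · 1.4142 · 1.0032) ≈ 7.8903e-06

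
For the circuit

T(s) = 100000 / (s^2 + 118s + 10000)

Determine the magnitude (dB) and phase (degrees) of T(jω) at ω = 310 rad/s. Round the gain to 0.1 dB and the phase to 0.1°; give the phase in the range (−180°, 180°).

0.6 dB, -157.0°

At s = jω = j310:
quadratic: (j310)² + 118·j310 + 10000 = -86100 + j36580 → |·| ≈ 93548, ∠ ≈ 156.98°
|T| = 100000 / 93548 ≈ 1.069
Gain = 20 log₁₀(1.069) ≈ 0.58 dB
∠T = 0.00° − 156.98° = -156.98°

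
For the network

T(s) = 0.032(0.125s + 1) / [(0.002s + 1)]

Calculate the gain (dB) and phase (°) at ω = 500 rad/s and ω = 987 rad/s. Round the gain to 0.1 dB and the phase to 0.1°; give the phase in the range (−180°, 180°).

ω = 500: 3.0 dB, 44.1°; ω = 987: 5.0 dB, 26.4°

At ω = 500 rad/s:
zero (1 + j500·0.125) = 1 + j62.5 → |·| ≈ 62.508, ∠ ≈ 89.08°
pole (1 + j500·0.002) = 1 + j1 → |·| ≈ 1.4142, ∠ ≈ 45.00°
|T| = 0.032 · 62.508 / (1.4142) ≈ 1.4144
Gain = 20 log₁₀(1.4144) ≈ 3.01 dB
∠T = (89.08°) − (45.00°) = 44.08°

At ω = 987 rad/s:
zero (1 + j987·0.125) = 1 + j123.375 → |·| ≈ 123.38, ∠ ≈ 89.54°
pole (1 + j987·0.002) = 1 + j1.974 → |·| ≈ 2.2128, ∠ ≈ 63.13°
|T| = 0.032 · 123.38 / (2.2128) ≈ 1.7842
Gain = 20 log₁₀(1.7842) ≈ 5.03 dB
∠T = (89.54°) − (63.13°) = 26.41°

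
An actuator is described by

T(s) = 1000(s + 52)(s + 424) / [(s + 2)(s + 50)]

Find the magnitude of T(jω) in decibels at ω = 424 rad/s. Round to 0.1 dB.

At s = jω = j424:
zero (s+52): 52 + j424 → |·| = √(52²+424²) = √182480 ≈ 427.18, ∠ = arctan(424/52) ≈ 83.01°
zero (s+424): 424 + j424 → |·| = √(424²+424²) = √359552 ≈ 599.63, ∠ = arctan(424/424) ≈ 45.00°
pole (s+2): 2 + j424 → |·| = √(2²+424²) = √179780 ≈ 424, ∠ = arctan(424/2) ≈ 89.73°
pole (s+50): 50 + j424 → |·| = √(50²+424²) = √182276 ≈ 426.94, ∠ = arctan(424/50) ≈ 83.27°
|T| = 1000 · 2.5615e+05 / 1.8102e+05 ≈ 1415
Gain = 20 log₁₀(1415) ≈ 63.02 dB

63.0 dB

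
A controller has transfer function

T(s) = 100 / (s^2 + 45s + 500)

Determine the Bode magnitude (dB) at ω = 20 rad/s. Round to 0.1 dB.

Substitute s = j20:
Numerator: 100 = 100 + j0
Denominator: (j20)^2 + 45(j20) + 500 = 100 + j900
|N| = √(100² + 0²) ≈ 100, ∠N ≈ 0.00°
|D| = √(100² + 900²) ≈ 905.54, ∠D ≈ 83.66°
|T| = 100 / 905.54 ≈ 0.11043
Gain = 20 log₁₀(0.11043) ≈ -19.14 dB

-19.1 dB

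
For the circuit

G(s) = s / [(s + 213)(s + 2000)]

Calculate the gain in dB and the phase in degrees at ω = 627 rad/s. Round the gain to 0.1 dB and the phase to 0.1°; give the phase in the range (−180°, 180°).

At s = jω = j627:
zero at origin: s = j627 → |·| = 627, ∠ = 90.00°
pole (s+213): 213 + j627 → |·| = √(213²+627²) = √438498 ≈ 662.19, ∠ = arctan(627/213) ≈ 71.24°
pole (s+2000): 2000 + j627 → |·| = √(2000²+627²) = √4393129 ≈ 2096, ∠ = arctan(627/2000) ≈ 17.41°
|G| = 1 · 627 / 1.388e+06 ≈ 0.00045173
Gain = 20 log₁₀(0.00045173) ≈ -66.90 dB
∠G = 90.00° − 88.65° = 1.35°

-66.9 dB, 1.4°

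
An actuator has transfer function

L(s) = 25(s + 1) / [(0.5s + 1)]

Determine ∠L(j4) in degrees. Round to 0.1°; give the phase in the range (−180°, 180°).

At ω = 4 rad/s:
zero (1 + j4·1) = 1 + j4 → |·| ≈ 4.1231, ∠ ≈ 75.96°
pole (1 + j4·0.5) = 1 + j2 → |·| ≈ 2.2361, ∠ ≈ 63.43°
∠L = (75.96°) − (63.43°) = 12.53°

12.5°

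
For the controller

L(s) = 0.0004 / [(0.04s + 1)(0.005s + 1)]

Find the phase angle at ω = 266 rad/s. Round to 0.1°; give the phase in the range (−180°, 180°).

-137.7°

At ω = 266 rad/s:
pole (1 + j266·0.04) = 1 + j10.64 → |·| ≈ 10.687, ∠ ≈ 84.63°
pole (1 + j266·0.005) = 1 + j1.33 → |·| ≈ 1.664, ∠ ≈ 53.06°
∠L = (0°) − (84.63° + 53.06°) = -137.69°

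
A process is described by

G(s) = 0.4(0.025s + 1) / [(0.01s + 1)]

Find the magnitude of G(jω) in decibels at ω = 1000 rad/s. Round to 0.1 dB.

At ω = 1000 rad/s:
zero (1 + j1000·0.025) = 1 + j25 → |·| ≈ 25.02, ∠ ≈ 87.71°
pole (1 + j1000·0.01) = 1 + j10 → |·| ≈ 10.05, ∠ ≈ 84.29°
|G| = 0.4 · 25.02 / (10.05) ≈ 0.99582
Gain = 20 log₁₀(0.99582) ≈ -0.04 dB

-0.0 dB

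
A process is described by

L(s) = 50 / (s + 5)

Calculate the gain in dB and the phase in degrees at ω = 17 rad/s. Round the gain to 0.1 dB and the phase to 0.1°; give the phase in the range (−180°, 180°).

9.0 dB, -73.6°

Substitute s = j17:
Numerator: 50 = 50 + j0
Denominator: (j17) + 5 = 5 + j17
|N| = √(50² + 0²) ≈ 50, ∠N ≈ 0.00°
|D| = √(5² + 17²) ≈ 17.72, ∠D ≈ 73.61°
|L| = 50 / 17.72 ≈ 2.8217
Gain = 20 log₁₀(2.8217) ≈ 9.01 dB
∠L = 0.00° − 73.61° = -73.61°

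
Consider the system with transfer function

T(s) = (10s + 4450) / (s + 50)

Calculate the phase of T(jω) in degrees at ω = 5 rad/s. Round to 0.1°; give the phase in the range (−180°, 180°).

-5.1°

Substitute s = j5:
Numerator: 10(j5) + 4450 = 4450 + j50
Denominator: (j5) + 50 = 50 + j5
|N| = √(4450² + 50²) ≈ 4450.3, ∠N ≈ 0.64°
|D| = √(50² + 5²) ≈ 50.249, ∠D ≈ 5.71°
∠T = 0.64° − 5.71° = -5.07°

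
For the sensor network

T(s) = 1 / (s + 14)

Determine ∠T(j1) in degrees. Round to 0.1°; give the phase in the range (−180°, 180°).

-4.1°

Substitute s = j1:
Numerator: 1 = 1 + j0
Denominator: (j1) + 14 = 14 + j1
|N| = √(1² + 0²) ≈ 1, ∠N ≈ 0.00°
|D| = √(14² + 1²) ≈ 14.036, ∠D ≈ 4.09°
∠T = 0.00° − 4.09° = -4.09°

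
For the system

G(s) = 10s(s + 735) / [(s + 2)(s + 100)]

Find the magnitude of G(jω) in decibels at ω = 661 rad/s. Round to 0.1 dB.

At s = jω = j661:
zero (s+735): 735 + j661 → |·| = √(735²+661²) = √977146 ≈ 988.51, ∠ = arctan(661/735) ≈ 41.97°
zero at origin: s = j661 → |·| = 661, ∠ = 90.00°
pole (s+2): 2 + j661 → |·| = √(2²+661²) = √436925 ≈ 661, ∠ = arctan(661/2) ≈ 89.83°
pole (s+100): 100 + j661 → |·| = √(100²+661²) = √446921 ≈ 668.52, ∠ = arctan(661/100) ≈ 81.40°
|G| = 10 · 6.5341e+05 / 4.4189e+05 ≈ 14.787
Gain = 20 log₁₀(14.787) ≈ 23.40 dB

23.4 dB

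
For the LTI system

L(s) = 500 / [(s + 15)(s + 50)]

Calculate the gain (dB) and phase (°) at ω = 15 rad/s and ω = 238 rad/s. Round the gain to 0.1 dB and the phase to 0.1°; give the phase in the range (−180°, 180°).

ω = 15: -6.9 dB, -61.7°; ω = 238: -41.3 dB, -164.5°

At s = jω = j15:
pole (s+15): 15 + j15 → |·| = √(15²+15²) = √450 ≈ 21.213, ∠ = arctan(15/15) ≈ 45.00°
pole (s+50): 50 + j15 → |·| = √(50²+15²) = √2725 ≈ 52.202, ∠ = arctan(15/50) ≈ 16.70°
|L| = 500 / 1107.4 ≈ 0.45151
Gain = 20 log₁₀(0.45151) ≈ -6.91 dB
∠L = 0.00° − 61.70° = -61.70°

At s = jω = j238:
pole (s+15): 15 + j238 → |·| = √(15²+238²) = √56869 ≈ 238.47, ∠ = arctan(238/15) ≈ 86.39°
pole (s+50): 50 + j238 → |·| = √(50²+238²) = √59144 ≈ 243.2, ∠ = arctan(238/50) ≈ 78.14°
|L| = 500 / 57996 ≈ 0.0086213
Gain = 20 log₁₀(0.0086213) ≈ -41.29 dB
∠L = 0.00° − 164.53° = -164.53°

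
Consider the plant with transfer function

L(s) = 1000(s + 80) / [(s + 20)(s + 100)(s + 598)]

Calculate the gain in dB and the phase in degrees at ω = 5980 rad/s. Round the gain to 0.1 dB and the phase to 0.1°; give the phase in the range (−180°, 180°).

-91.1 dB, -173.9°

At s = jω = j5980:
zero (s+80): 80 + j5980 → |·| = √(80²+5980²) = √35766800 ≈ 5980.5, ∠ = arctan(5980/80) ≈ 89.23°
pole (s+20): 20 + j5980 → |·| = √(20²+5980²) = √35760800 ≈ 5980, ∠ = arctan(5980/20) ≈ 89.81°
pole (s+100): 100 + j5980 → |·| = √(100²+5980²) = √35770400 ≈ 5980.8, ∠ = arctan(5980/100) ≈ 89.04°
pole (s+598): 598 + j5980 → |·| = √(598²+5980²) = √36118004 ≈ 6009.8, ∠ = arctan(5980/598) ≈ 84.29°
|L| = 1000 · 5980.5 / 2.1494e+11 ≈ 2.7824e-05
Gain = 20 log₁₀(2.7824e-05) ≈ -91.11 dB
∠L = 89.23° − 263.14° = -173.91°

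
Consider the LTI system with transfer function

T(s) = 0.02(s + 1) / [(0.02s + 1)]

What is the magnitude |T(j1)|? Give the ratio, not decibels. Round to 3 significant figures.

0.0283

At ω = 1 rad/s:
zero (1 + j1·1) = 1 + j1 → |·| ≈ 1.4142, ∠ ≈ 45.00°
pole (1 + j1·0.02) = 1 + j0.02 → |·| ≈ 1.0002, ∠ ≈ 1.15°
|T| = 0.02 · 1.4142 / (1.0002) ≈ 0.028278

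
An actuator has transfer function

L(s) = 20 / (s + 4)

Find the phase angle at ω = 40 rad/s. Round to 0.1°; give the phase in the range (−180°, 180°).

-84.3°

At s = jω = j40:
pole (s+4): 4 + j40 → |·| = √(4²+40²) = √1616 ≈ 40.2, ∠ = arctan(40/4) ≈ 84.29°
∠L = 0.00° − 84.29° = -84.29°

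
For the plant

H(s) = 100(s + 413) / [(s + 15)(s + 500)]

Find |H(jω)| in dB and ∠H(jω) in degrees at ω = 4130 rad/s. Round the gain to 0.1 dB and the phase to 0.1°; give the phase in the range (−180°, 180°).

-32.3 dB, -88.6°

At s = jω = j4130:
zero (s+413): 413 + j4130 → |·| = √(413²+4130²) = √17227469 ≈ 4150.6, ∠ = arctan(4130/413) ≈ 84.29°
pole (s+15): 15 + j4130 → |·| = √(15²+4130²) = √17057125 ≈ 4130, ∠ = arctan(4130/15) ≈ 89.79°
pole (s+500): 500 + j4130 → |·| = √(500²+4130²) = √17306900 ≈ 4160.2, ∠ = arctan(4130/500) ≈ 83.10°
|H| = 100 · 4150.6 / 1.7182e+07 ≈ 0.024157
Gain = 20 log₁₀(0.024157) ≈ -32.34 dB
∠H = 84.29° − 172.89° = -88.60°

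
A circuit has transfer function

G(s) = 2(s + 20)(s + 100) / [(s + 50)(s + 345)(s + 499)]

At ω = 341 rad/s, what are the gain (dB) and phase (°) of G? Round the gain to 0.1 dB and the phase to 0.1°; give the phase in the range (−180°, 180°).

At s = jω = j341:
zero (s+20): 20 + j341 → |·| = √(20²+341²) = √116681 ≈ 341.59, ∠ = arctan(341/20) ≈ 86.64°
zero (s+100): 100 + j341 → |·| = √(100²+341²) = √126281 ≈ 355.36, ∠ = arctan(341/100) ≈ 73.66°
pole (s+50): 50 + j341 → |·| = √(50²+341²) = √118781 ≈ 344.65, ∠ = arctan(341/50) ≈ 81.66°
pole (s+345): 345 + j341 → |·| = √(345²+341²) = √235306 ≈ 485.08, ∠ = arctan(341/345) ≈ 44.67°
pole (s+499): 499 + j341 → |·| = √(499²+341²) = √365282 ≈ 604.39, ∠ = arctan(341/499) ≈ 34.35°
|G| = 2 · 1.2139e+05 / 1.0104e+08 ≈ 0.0024028
Gain = 20 log₁₀(0.0024028) ≈ -52.39 dB
∠G = 160.30° − 160.68° = -0.38°

-52.4 dB, -0.4°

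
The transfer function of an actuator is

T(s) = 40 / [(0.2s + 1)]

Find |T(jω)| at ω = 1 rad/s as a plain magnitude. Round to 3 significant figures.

39.2

At ω = 1 rad/s:
pole (1 + j1·0.2) = 1 + j0.2 → |·| ≈ 1.0198, ∠ ≈ 11.31°
|T| = 40 · 1 / (1.0198) ≈ 39.223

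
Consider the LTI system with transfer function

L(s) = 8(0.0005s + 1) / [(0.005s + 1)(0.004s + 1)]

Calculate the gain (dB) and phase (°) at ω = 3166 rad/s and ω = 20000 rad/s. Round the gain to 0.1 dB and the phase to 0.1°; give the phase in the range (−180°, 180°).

ω = 3166: -22.6 dB, -114.2°; ω = 20000: -40.0 dB, -94.4°

At ω = 3166 rad/s:
zero (1 + j3166·0.0005) = 1 + j1.583 → |·| ≈ 1.8724, ∠ ≈ 57.72°
pole (1 + j3166·0.005) = 1 + j15.83 → |·| ≈ 15.862, ∠ ≈ 86.39°
pole (1 + j3166·0.004) = 1 + j12.664 → |·| ≈ 12.703, ∠ ≈ 85.49°
|L| = 8 · 1.8724 / (15.862 · 12.703) ≈ 0.07434
Gain = 20 log₁₀(0.07434) ≈ -22.58 dB
∠L = (57.72°) − (86.39° + 85.49°) = -114.16°

At ω = 20000 rad/s:
zero (1 + j20000·0.0005) = 1 + j10 → |·| ≈ 10.05, ∠ ≈ 84.29°
pole (1 + j20000·0.005) = 1 + j100 → |·| ≈ 100, ∠ ≈ 89.43°
pole (1 + j20000·0.004) = 1 + j80 → |·| ≈ 80.006, ∠ ≈ 89.28°
|L| = 8 · 10.05 / (100 · 80.006) ≈ 0.010049
Gain = 20 log₁₀(0.010049) ≈ -39.96 dB
∠L = (84.29°) − (89.43° + 89.28°) = -94.42°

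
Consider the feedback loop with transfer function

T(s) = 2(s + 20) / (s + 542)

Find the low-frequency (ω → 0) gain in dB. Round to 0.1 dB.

T(0) = 2·20 / (542) ≈ 0.073801
20 log₁₀(0.073801) ≈ -22.64 dB

-22.6 dB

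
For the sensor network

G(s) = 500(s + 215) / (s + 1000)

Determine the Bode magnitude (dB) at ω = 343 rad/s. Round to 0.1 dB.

45.6 dB

At s = jω = j343:
zero (s+215): 215 + j343 → |·| = √(215²+343²) = √163874 ≈ 404.81, ∠ = arctan(343/215) ≈ 57.92°
pole (s+1000): 1000 + j343 → |·| = √(1000²+343²) = √1117649 ≈ 1057.2, ∠ = arctan(343/1000) ≈ 18.93°
|G| = 500 · 404.81 / 1057.2 ≈ 191.45
Gain = 20 log₁₀(191.45) ≈ 45.64 dB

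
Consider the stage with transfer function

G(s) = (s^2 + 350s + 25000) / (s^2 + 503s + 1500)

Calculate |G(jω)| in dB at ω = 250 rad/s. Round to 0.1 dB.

-3.3 dB

Substitute s = j250:
Numerator: (j250)^2 + 350(j250) + 25000 = -37500 + j87500
Denominator: (j250)^2 + 503(j250) + 1500 = -61000 + j125750
|N| = √(37500² + 87500²) ≈ 95197, ∠N ≈ 113.20°
|D| = √(61000² + 125750²) ≈ 1.3976e+05, ∠D ≈ 115.88°
|G| = 95197 / 1.3976e+05 ≈ 0.68115
Gain = 20 log₁₀(0.68115) ≈ -3.34 dB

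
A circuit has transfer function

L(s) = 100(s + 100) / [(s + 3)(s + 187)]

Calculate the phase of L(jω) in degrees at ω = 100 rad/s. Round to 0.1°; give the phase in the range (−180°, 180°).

At s = jω = j100:
zero (s+100): 100 + j100 → |·| = √(100²+100²) = √20000 ≈ 141.42, ∠ = arctan(100/100) ≈ 45.00°
pole (s+3): 3 + j100 → |·| = √(3²+100²) = √10009 ≈ 100.04, ∠ = arctan(100/3) ≈ 88.28°
pole (s+187): 187 + j100 → |·| = √(187²+100²) = √44969 ≈ 212.06, ∠ = arctan(100/187) ≈ 28.14°
∠L = 45.00° − 116.42° = -71.42°

-71.4°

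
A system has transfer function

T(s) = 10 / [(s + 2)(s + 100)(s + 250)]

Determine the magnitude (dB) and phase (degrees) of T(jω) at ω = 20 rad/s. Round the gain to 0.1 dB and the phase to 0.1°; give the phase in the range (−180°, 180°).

At s = jω = j20:
pole (s+2): 2 + j20 → |·| = √(2²+20²) = √404 ≈ 20.1, ∠ = arctan(20/2) ≈ 84.29°
pole (s+100): 100 + j20 → |·| = √(100²+20²) = √10400 ≈ 101.98, ∠ = arctan(20/100) ≈ 11.31°
pole (s+250): 250 + j20 → |·| = √(250²+20²) = √62900 ≈ 250.8, ∠ = arctan(20/250) ≈ 4.57°
|T| = 10 / 5.1409e+05 ≈ 1.9452e-05
Gain = 20 log₁₀(1.9452e-05) ≈ -94.22 dB
∠T = 0.00° − 100.17° = -100.17°

-94.2 dB, -100.2°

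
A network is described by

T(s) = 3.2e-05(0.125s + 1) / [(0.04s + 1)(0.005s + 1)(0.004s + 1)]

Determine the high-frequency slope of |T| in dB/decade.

Each pole contributes −20 dB/decade at high frequency; each zero contributes +20 dB/decade.
Net: 1 zero(s) − 3 pole(s) → -40 dB/decade.

-40 dB/decade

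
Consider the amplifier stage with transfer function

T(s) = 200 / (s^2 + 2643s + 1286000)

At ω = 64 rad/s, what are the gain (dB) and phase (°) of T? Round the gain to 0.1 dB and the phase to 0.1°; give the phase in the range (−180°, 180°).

Substitute s = j64:
Numerator: 200 = 200 + j0
Denominator: (j64)^2 + 2643(j64) + 1286000 = 1281904 + j169152
|N| = √(200² + 0²) ≈ 200, ∠N ≈ 0.00°
|D| = √(1281904² + 169152²) ≈ 1.293e+06, ∠D ≈ 7.52°
|T| = 200 / 1.293e+06 ≈ 0.00015468
Gain = 20 log₁₀(0.00015468) ≈ -76.21 dB
∠T = 0.00° − 7.52° = -7.52°

-76.2 dB, -7.5°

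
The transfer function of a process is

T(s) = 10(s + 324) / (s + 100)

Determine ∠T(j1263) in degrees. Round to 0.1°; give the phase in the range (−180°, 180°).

-9.9°

At s = jω = j1263:
zero (s+324): 324 + j1263 → |·| = √(324²+1263²) = √1700145 ≈ 1303.9, ∠ = arctan(1263/324) ≈ 75.61°
pole (s+100): 100 + j1263 → |·| = √(100²+1263²) = √1605169 ≈ 1267, ∠ = arctan(1263/100) ≈ 85.47°
∠T = 75.61° − 85.47° = -9.86°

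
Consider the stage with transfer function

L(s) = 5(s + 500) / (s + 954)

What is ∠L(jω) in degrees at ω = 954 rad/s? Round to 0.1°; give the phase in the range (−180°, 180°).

At s = jω = j954:
zero (s+500): 500 + j954 → |·| = √(500²+954²) = √1160116 ≈ 1077.1, ∠ = arctan(954/500) ≈ 62.34°
pole (s+954): 954 + j954 → |·| = √(954²+954²) = √1820232 ≈ 1349.2, ∠ = arctan(954/954) ≈ 45.00°
∠L = 62.34° − 45.00° = 17.34°

17.3°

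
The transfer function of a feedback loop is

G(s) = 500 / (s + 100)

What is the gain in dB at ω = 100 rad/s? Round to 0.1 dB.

11.0 dB

Substitute s = j100:
Numerator: 500 = 500 + j0
Denominator: (j100) + 100 = 100 + j100
|N| = √(500² + 0²) ≈ 500, ∠N ≈ 0.00°
|D| = √(100² + 100²) ≈ 141.42, ∠D ≈ 45.00°
|G| = 500 / 141.42 ≈ 3.5356
Gain = 20 log₁₀(3.5356) ≈ 10.97 dB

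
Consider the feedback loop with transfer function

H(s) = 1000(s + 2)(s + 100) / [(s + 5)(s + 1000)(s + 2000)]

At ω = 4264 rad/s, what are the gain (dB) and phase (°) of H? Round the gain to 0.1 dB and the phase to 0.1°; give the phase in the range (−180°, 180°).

At s = jω = j4264:
zero (s+2): 2 + j4264 → |·| = √(2²+4264²) = √18181700 ≈ 4264, ∠ = arctan(4264/2) ≈ 89.97°
zero (s+100): 100 + j4264 → |·| = √(100²+4264²) = √18191696 ≈ 4265.2, ∠ = arctan(4264/100) ≈ 88.66°
pole (s+5): 5 + j4264 → |·| = √(5²+4264²) = √18181721 ≈ 4264, ∠ = arctan(4264/5) ≈ 89.93°
pole (s+1000): 1000 + j4264 → |·| = √(1000²+4264²) = √19181696 ≈ 4379.7, ∠ = arctan(4264/1000) ≈ 76.80°
pole (s+2000): 2000 + j4264 → |·| = √(2000²+4264²) = √22181696 ≈ 4709.7, ∠ = arctan(4264/2000) ≈ 64.87°
|H| = 1000 · 1.8187e+07 / 8.7954e+10 ≈ 0.20678
Gain = 20 log₁₀(0.20678) ≈ -13.69 dB
∠H = 178.63° − 231.60° = -52.97°

-13.7 dB, -53.0°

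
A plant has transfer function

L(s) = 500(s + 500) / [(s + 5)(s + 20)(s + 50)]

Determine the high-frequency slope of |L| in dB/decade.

-40 dB/decade

Each pole contributes −20 dB/decade at high frequency; each zero contributes +20 dB/decade.
Net: 1 zero(s) − 3 pole(s) → -40 dB/decade.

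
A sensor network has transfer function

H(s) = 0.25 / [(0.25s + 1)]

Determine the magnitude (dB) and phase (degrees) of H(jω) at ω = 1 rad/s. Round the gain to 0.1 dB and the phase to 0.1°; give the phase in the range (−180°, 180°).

At ω = 1 rad/s:
pole (1 + j1·0.25) = 1 + j0.25 → |·| ≈ 1.0308, ∠ ≈ 14.04°
|H| = 0.25 · 1 / (1.0308) ≈ 0.24253
Gain = 20 log₁₀(0.24253) ≈ -12.30 dB
∠H = (0°) − (14.04°) = -14.04°

-12.3 dB, -14.0°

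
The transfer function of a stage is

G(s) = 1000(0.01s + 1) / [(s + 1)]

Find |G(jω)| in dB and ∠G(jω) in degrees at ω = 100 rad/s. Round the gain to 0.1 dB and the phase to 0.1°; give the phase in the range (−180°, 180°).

At ω = 100 rad/s:
zero (1 + j100·0.01) = 1 + j1 → |·| ≈ 1.4142, ∠ ≈ 45.00°
pole (1 + j100·1) = 1 + j100 → |·| ≈ 100, ∠ ≈ 89.43°
|G| = 1000 · 1.4142 / (100) ≈ 14.142
Gain = 20 log₁₀(14.142) ≈ 23.01 dB
∠G = (45.00°) − (89.43°) = -44.43°

23.0 dB, -44.4°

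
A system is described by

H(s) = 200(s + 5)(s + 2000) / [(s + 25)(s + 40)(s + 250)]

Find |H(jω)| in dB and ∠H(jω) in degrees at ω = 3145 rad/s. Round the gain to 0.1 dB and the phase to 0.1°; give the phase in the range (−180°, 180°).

At s = jω = j3145:
zero (s+5): 5 + j3145 → |·| = √(5²+3145²) = √9891050 ≈ 3145, ∠ = arctan(3145/5) ≈ 89.91°
zero (s+2000): 2000 + j3145 → |·| = √(2000²+3145²) = √13891025 ≈ 3727.1, ∠ = arctan(3145/2000) ≈ 57.55°
pole (s+25): 25 + j3145 → |·| = √(25²+3145²) = √9891650 ≈ 3145.1, ∠ = arctan(3145/25) ≈ 89.54°
pole (s+40): 40 + j3145 → |·| = √(40²+3145²) = √9892625 ≈ 3145.3, ∠ = arctan(3145/40) ≈ 89.27°
pole (s+250): 250 + j3145 → |·| = √(250²+3145²) = √9953525 ≈ 3154.9, ∠ = arctan(3145/250) ≈ 85.46°
|H| = 200 · 1.1722e+07 / 3.1209e+10 ≈ 0.075119
Gain = 20 log₁₀(0.075119) ≈ -22.49 dB
∠H = 147.46° − 264.27° = -116.81°

-22.5 dB, -116.8°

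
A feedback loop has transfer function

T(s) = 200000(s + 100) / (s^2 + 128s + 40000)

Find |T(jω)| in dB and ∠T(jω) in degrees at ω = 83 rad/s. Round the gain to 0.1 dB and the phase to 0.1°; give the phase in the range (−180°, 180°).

At s = jω = j83:
zero (s+100): 100 + j83 → |·| = √(100²+83²) = √16889 ≈ 129.96, ∠ = arctan(83/100) ≈ 39.69°
quadratic: (j83)² + 128·j83 + 40000 = 33111 + j10624 → |·| ≈ 34774, ∠ ≈ 17.79°
|T| = 200000 · 129.96 / 34774 ≈ 747.45
Gain = 20 log₁₀(747.45) ≈ 57.47 dB
∠T = 39.69° − 17.79° = 21.90°

57.5 dB, 21.9°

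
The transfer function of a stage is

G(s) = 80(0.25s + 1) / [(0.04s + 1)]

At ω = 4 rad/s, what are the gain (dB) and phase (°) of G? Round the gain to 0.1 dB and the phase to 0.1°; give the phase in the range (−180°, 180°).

41.0 dB, 35.9°

At ω = 4 rad/s:
zero (1 + j4·0.25) = 1 + j1 → |·| ≈ 1.4142, ∠ ≈ 45.00°
pole (1 + j4·0.04) = 1 + j0.16 → |·| ≈ 1.0127, ∠ ≈ 9.09°
|G| = 80 · 1.4142 / (1.0127) ≈ 111.72
Gain = 20 log₁₀(111.72) ≈ 40.96 dB
∠G = (45.00°) − (9.09°) = 35.91°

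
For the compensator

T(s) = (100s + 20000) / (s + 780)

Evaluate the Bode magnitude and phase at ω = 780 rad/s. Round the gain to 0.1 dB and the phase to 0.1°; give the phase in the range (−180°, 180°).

37.3 dB, 30.6°

Substitute s = j780:
Numerator: 100(j780) + 20000 = 20000 + j78000
Denominator: (j780) + 780 = 780 + j780
|N| = √(20000² + 78000²) ≈ 80523, ∠N ≈ 75.62°
|D| = √(780² + 780²) ≈ 1103.1, ∠D ≈ 45.00°
|T| = 80523 / 1103.1 ≈ 72.997
Gain = 20 log₁₀(72.997) ≈ 37.27 dB
∠T = 75.62° − 45.00° = 30.62°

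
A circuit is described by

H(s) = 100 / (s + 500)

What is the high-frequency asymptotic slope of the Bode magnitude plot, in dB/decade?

Each pole contributes −20 dB/decade at high frequency; each zero contributes +20 dB/decade.
Net: 0 zero(s) − 1 pole(s) → -20 dB/decade.

-20 dB/decade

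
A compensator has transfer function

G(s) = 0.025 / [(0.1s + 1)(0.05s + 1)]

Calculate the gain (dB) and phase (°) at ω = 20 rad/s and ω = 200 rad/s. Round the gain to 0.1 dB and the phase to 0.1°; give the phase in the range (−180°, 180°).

At ω = 20 rad/s:
pole (1 + j20·0.1) = 1 + j2 → |·| ≈ 2.2361, ∠ ≈ 63.43°
pole (1 + j20·0.05) = 1 + j1 → |·| ≈ 1.4142, ∠ ≈ 45.00°
|G| = 0.025 · 1 / (2.2361 · 1.4142) ≈ 0.0079057
Gain = 20 log₁₀(0.0079057) ≈ -42.04 dB
∠G = (0°) − (63.43° + 45.00°) = -108.43°

At ω = 200 rad/s:
pole (1 + j200·0.1) = 1 + j20 → |·| ≈ 20.025, ∠ ≈ 87.14°
pole (1 + j200·0.05) = 1 + j10 → |·| ≈ 10.05, ∠ ≈ 84.29°
|G| = 0.025 · 1 / (20.025 · 10.05) ≈ 0.00012422
Gain = 20 log₁₀(0.00012422) ≈ -78.12 dB
∠G = (0°) − (87.14° + 84.29°) = -171.43°

ω = 20: -42.0 dB, -108.4°; ω = 200: -78.1 dB, -171.4°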